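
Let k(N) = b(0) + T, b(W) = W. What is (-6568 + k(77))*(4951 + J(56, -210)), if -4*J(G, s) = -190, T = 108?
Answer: -32290310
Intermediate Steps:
J(G, s) = 95/2 (J(G, s) = -¼*(-190) = 95/2)
k(N) = 108 (k(N) = 0 + 108 = 108)
(-6568 + k(77))*(4951 + J(56, -210)) = (-6568 + 108)*(4951 + 95/2) = -6460*9997/2 = -32290310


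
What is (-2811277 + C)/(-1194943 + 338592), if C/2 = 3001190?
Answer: -3191103/856351 ≈ -3.7264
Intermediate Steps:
C = 6002380 (C = 2*3001190 = 6002380)
(-2811277 + C)/(-1194943 + 338592) = (-2811277 + 6002380)/(-1194943 + 338592) = 3191103/(-856351) = 3191103*(-1/856351) = -3191103/856351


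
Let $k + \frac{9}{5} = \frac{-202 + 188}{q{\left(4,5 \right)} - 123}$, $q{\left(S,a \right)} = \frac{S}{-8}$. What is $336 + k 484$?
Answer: $- \frac{593212}{1235} \approx -480.33$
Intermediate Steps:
$q{\left(S,a \right)} = - \frac{S}{8}$ ($q{\left(S,a \right)} = S \left(- \frac{1}{8}\right) = - \frac{S}{8}$)
$k = - \frac{2083}{1235}$ ($k = - \frac{9}{5} + \frac{-202 + 188}{\left(- \frac{1}{8}\right) 4 - 123} = - \frac{9}{5} - \frac{14}{- \frac{1}{2} - 123} = - \frac{9}{5} - \frac{14}{- \frac{247}{2}} = - \frac{9}{5} - - \frac{28}{247} = - \frac{9}{5} + \frac{28}{247} = - \frac{2083}{1235} \approx -1.6866$)
$336 + k 484 = 336 - \frac{1008172}{1235} = - \frac{593212}{1235}$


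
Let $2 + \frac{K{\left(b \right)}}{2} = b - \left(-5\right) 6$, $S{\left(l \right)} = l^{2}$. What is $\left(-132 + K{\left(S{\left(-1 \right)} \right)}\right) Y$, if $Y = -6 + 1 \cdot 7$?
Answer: $-74$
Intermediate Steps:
$K{\left(b \right)} = 56 + 2 b$ ($K{\left(b \right)} = -4 + 2 \left(b - \left(-5\right) 6\right) = -4 + 2 \left(b - -30\right) = -4 + 2 \left(b + 30\right) = -4 + 2 \left(30 + b\right) = -4 + \left(60 + 2 b\right) = 56 + 2 b$)
$Y = 1$ ($Y = -6 + 7 = 1$)
$\left(-132 + K{\left(S{\left(-1 \right)} \right)}\right) Y = \left(-132 + \left(56 + 2 \left(-1\right)^{2}\right)\right) 1 = \left(-132 + \left(56 + 2 \cdot 1\right)\right) 1 = \left(-132 + \left(56 + 2\right)\right) 1 = \left(-132 + 58\right) 1 = \left(-74\right) 1 = -74$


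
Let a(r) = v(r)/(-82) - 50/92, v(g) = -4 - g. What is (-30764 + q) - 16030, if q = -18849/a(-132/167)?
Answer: -498789260/52949 ≈ -9420.2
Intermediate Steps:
a(r) = -933/1886 + r/82 (a(r) = (-4 - r)/(-82) - 50/92 = (-4 - r)*(-1/82) - 50*1/92 = (2/41 + r/82) - 25/46 = -933/1886 + r/82)
q = 1978906246/52949 (q = -18849/(-933/1886 + (-132/167)/82) = -18849/(-933/1886 + (-132*1/167)/82) = -18849/(-933/1886 + (1/82)*(-132/167)) = -18849/(-933/1886 - 66/6847) = -18849/(-158847/314962) = -18849*(-314962/158847) = 1978906246/52949 ≈ 37374.)
(-30764 + q) - 16030 = (-30764 + 1978906246/52949) - 16030 = 349983210/52949 - 16030 = -498789260/52949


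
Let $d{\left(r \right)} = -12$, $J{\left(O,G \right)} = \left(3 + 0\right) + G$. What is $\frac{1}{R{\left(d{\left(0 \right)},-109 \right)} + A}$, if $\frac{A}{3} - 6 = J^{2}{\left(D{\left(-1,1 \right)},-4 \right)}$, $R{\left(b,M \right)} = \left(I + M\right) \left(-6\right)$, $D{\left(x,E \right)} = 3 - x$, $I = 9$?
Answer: $\frac{1}{621} \approx 0.0016103$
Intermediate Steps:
$J{\left(O,G \right)} = 3 + G$
$R{\left(b,M \right)} = -54 - 6 M$ ($R{\left(b,M \right)} = \left(9 + M\right) \left(-6\right) = -54 - 6 M$)
$A = 21$ ($A = 18 + 3 \left(3 - 4\right)^{2} = 18 + 3 \left(-1\right)^{2} = 18 + 3 \cdot 1 = 18 + 3 = 21$)
$\frac{1}{R{\left(d{\left(0 \right)},-109 \right)} + A} = \frac{1}{\left(-54 - -654\right) + 21} = \frac{1}{\left(-54 + 654\right) + 21} = \frac{1}{600 + 21} = \frac{1}{621}$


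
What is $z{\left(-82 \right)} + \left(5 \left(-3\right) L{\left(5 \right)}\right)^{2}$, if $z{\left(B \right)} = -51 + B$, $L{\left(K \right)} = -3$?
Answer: $1892$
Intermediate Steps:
$z{\left(-82 \right)} + \left(5 \left(-3\right) L{\left(5 \right)}\right)^{2} = \left(-51 - 82\right) + \left(5 \left(-3\right) \left(-3\right)\right)^{2} = -133 + \left(\left(-15\right) \left(-3\right)\right)^{2} = -133 + 45^{2} = -133 + 2025 = 1892$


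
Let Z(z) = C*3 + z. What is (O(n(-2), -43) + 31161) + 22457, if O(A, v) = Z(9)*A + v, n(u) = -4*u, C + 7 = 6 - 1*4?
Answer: 53527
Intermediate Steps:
C = -5 (C = -7 + (6 - 1*4) = -7 + (6 - 4) = -7 + 2 = -5)
Z(z) = -15 + z (Z(z) = -5*3 + z = -15 + z)
O(A, v) = v - 6*A (O(A, v) = (-15 + 9)*A + v = -6*A + v = v - 6*A)
(O(n(-2), -43) + 31161) + 22457 = ((-43 - (-24)*(-2)) + 31161) + 22457 = ((-43 - 6*8) + 31161) + 22457 = ((-43 - 48) + 31161) + 22457 = (-91 + 31161) + 22457 = 31070 + 22457 = 53527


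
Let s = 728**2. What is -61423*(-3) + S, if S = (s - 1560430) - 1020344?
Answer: -1866521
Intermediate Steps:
s = 529984
S = -2050790 (S = (529984 - 1560430) - 1020344 = -1030446 - 1020344 = -2050790)
-61423*(-3) + S = -61423*(-3) - 2050790 = 184269 - 2050790 = -1866521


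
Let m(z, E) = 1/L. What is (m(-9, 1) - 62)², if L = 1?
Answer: 3721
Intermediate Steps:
m(z, E) = 1 (m(z, E) = 1/1 = 1)
(m(-9, 1) - 62)² = (1 - 62)² = (-61)² = 3721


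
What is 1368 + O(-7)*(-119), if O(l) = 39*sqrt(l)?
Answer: 1368 - 4641*I*sqrt(7) ≈ 1368.0 - 12279.0*I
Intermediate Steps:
1368 + O(-7)*(-119) = 1368 + (39*sqrt(-7))*(-119) = 1368 + (39*(I*sqrt(7)))*(-119) = 1368 + (39*I*sqrt(7))*(-119) = 1368 - 4641*I*sqrt(7)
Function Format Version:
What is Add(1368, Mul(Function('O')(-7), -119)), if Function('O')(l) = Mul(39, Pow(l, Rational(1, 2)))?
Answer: Add(1368, Mul(-4641, I, Pow(7, Rational(1, 2)))) ≈ Add(1368.0, Mul(-12279., I))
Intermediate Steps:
Add(1368, Mul(Function('O')(-7), -119)) = Add(1368, Mul(Mul(39, Pow(-7, Rational(1, 2))), -119)) = Add(1368, Mul(Mul(39, Mul(I, Pow(7, Rational(1, 2)))), -119)) = Add(1368, Mul(Mul(39, I, Pow(7, Rational(1, 2))), -119)) = Add(1368, Mul(-4641, I, Pow(7, Rational(1, 2))))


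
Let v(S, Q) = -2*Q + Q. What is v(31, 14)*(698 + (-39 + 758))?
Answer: -19838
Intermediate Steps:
v(S, Q) = -Q
v(31, 14)*(698 + (-39 + 758)) = (-1*14)*(698 + (-39 + 758)) = -14*(698 + 719) = -14*1417 = -19838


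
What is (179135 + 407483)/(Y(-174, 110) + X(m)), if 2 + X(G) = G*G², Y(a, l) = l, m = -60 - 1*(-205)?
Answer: 586618/3048733 ≈ 0.19241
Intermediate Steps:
m = 145 (m = -60 + 205 = 145)
X(G) = -2 + G³ (X(G) = -2 + G*G² = -2 + G³)
(179135 + 407483)/(Y(-174, 110) + X(m)) = (179135 + 407483)/(110 + (-2 + 145³)) = 586618/(110 + (-2 + 3048625)) = 586618/(110 + 3048623) = 586618/3048733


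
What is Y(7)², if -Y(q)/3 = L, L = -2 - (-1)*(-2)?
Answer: 144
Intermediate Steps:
L = -4 (L = -2 - 1*2 = -2 - 2 = -4)
Y(q) = 12 (Y(q) = -3*(-4) = 12)
Y(7)² = 12² = 144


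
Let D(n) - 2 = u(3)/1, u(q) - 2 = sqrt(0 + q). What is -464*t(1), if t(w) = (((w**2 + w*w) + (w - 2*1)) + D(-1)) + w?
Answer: -2784 - 464*sqrt(3) ≈ -3587.7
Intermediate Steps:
u(q) = 2 + sqrt(q) (u(q) = 2 + sqrt(0 + q) = 2 + sqrt(q))
D(n) = 4 + sqrt(3) (D(n) = 2 + (2 + sqrt(3))/1 = 2 + (2 + sqrt(3))*1 = 2 + (2 + sqrt(3)) = 4 + sqrt(3))
t(w) = 2 + sqrt(3) + 2*w + 2*w**2 (t(w) = (((w**2 + w*w) + (w - 2*1)) + (4 + sqrt(3))) + w = (((w**2 + w**2) + (w - 2)) + (4 + sqrt(3))) + w = ((2*w**2 + (-2 + w)) + (4 + sqrt(3))) + w = ((-2 + w + 2*w**2) + (4 + sqrt(3))) + w = (2 + w + sqrt(3) + 2*w**2) + w = 2 + sqrt(3) + 2*w + 2*w**2)
-464*t(1) = -464*(2 + sqrt(3) + 2*1 + 2*1**2) = -464*(2 + sqrt(3) + 2 + 2*1) = -464*(2 + sqrt(3) + 2 + 2) = -464*(6 + sqrt(3)) = -2784 - 464*sqrt(3)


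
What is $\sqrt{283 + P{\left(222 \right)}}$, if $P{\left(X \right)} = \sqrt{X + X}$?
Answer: $\sqrt{283 + 2 \sqrt{111}} \approx 17.438$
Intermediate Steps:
$P{\left(X \right)} = \sqrt{2} \sqrt{X}$ ($P{\left(X \right)} = \sqrt{2 X} = \sqrt{2} \sqrt{X}$)
$\sqrt{283 + P{\left(222 \right)}} = \sqrt{283 + \sqrt{2} \sqrt{222}} = \sqrt{283 + 2 \sqrt{111}}$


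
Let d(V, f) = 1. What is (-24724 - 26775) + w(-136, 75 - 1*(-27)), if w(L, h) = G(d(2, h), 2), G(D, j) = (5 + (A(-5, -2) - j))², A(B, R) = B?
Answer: -51495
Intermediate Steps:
G(D, j) = j² (G(D, j) = (5 + (-5 - j))² = (-j)² = j²)
w(L, h) = 4 (w(L, h) = 2² = 4)
(-24724 - 26775) + w(-136, 75 - 1*(-27)) = (-24724 - 26775) + 4 = -51499 + 4 = -51495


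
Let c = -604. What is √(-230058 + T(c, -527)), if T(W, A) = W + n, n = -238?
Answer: 10*I*√2309 ≈ 480.52*I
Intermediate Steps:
T(W, A) = -238 + W (T(W, A) = W - 238 = -238 + W)
√(-230058 + T(c, -527)) = √(-230058 + (-238 - 604)) = √(-230058 - 842) = √(-230900) = 10*I*√2309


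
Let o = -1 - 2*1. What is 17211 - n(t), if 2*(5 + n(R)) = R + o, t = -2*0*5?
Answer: 34435/2 ≈ 17218.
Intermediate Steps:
o = -3 (o = -1 - 2 = -3)
t = 0 (t = 0*5 = 0)
n(R) = -13/2 + R/2 (n(R) = -5 + (R - 3)/2 = -5 + (-3 + R)/2 = -5 + (-3/2 + R/2) = -13/2 + R/2)
17211 - n(t) = 17211 - (-13/2 + (½)*0) = 17211 - (-13/2 + 0) = 17211 - 1*(-13/2) = 17211 + 13/2 = 34435/2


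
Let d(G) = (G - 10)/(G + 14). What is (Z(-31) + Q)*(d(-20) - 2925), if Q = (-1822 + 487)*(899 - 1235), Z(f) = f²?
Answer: -1312601320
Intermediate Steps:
Q = 448560 (Q = -1335*(-336) = 448560)
d(G) = (-10 + G)/(14 + G)
(Z(-31) + Q)*(d(-20) - 2925) = ((-31)² + 448560)*((-10 - 20)/(14 - 20) - 2925) = (961 + 448560)*(-30/(-6) - 2925) = 449521*(-⅙*(-30) - 2925) = 449521*(5 - 2925) = 449521*(-2920) = -1312601320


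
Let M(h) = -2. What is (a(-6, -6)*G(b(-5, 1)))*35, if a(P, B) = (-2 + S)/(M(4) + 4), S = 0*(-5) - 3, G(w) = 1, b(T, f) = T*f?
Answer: -175/2 ≈ -87.500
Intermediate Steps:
S = -3 (S = 0 - 3 = -3)
a(P, B) = -5/2 (a(P, B) = (-2 - 3)/(-2 + 4) = -5/2)
(a(-6, -6)*G(b(-5, 1)))*35 = -5/2*1*35 = -5/2*35 = -175/2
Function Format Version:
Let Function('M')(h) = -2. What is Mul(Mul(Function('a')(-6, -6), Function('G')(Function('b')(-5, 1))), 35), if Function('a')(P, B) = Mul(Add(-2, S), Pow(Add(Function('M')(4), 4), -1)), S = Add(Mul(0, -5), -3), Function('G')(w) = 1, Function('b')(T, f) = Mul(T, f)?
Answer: Rational(-175, 2) ≈ -87.500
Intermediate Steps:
S = -3 (S = Add(0, -3) = -3)
Function('a')(P, B) = Rational(-5, 2) (Function('a')(P, B) = Mul(Add(-2, -3), Pow(Add(-2, 4), -1)) = Mul(-5, Pow(2, -1)) = Mul(-5, Rational(1, 2)) = Rational(-5, 2))
Mul(Mul(Function('a')(-6, -6), Function('G')(Function('b')(-5, 1))), 35) = Mul(Mul(Rational(-5, 2), 1), 35) = Mul(Rational(-5, 2), 35) = Rational(-175, 2)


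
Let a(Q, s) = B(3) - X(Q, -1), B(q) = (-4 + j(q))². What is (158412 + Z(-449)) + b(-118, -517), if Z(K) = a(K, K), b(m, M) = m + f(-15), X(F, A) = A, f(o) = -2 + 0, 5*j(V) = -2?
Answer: 3957809/25 ≈ 1.5831e+5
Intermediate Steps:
j(V) = -⅖ (j(V) = (⅕)*(-2) = -⅖)
f(o) = -2
B(q) = 484/25 (B(q) = (-4 - ⅖)² = (-22/5)² = 484/25)
b(m, M) = -2 + m (b(m, M) = m - 2 = -2 + m)
a(Q, s) = 509/25 (a(Q, s) = 484/25 - 1*(-1) = 484/25 + 1 = 509/25)
Z(K) = 509/25
(158412 + Z(-449)) + b(-118, -517) = (158412 + 509/25) + (-2 - 118) = 3960809/25 - 120 = 3957809/25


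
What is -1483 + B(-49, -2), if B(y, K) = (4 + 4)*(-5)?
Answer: -1523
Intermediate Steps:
B(y, K) = -40 (B(y, K) = 8*(-5) = -40)
-1483 + B(-49, -2) = -1483 - 40 = -1523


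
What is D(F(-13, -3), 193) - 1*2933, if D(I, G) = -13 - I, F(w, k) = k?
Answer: -2943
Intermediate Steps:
D(F(-13, -3), 193) - 1*2933 = (-13 - 1*(-3)) - 1*2933 = (-13 + 3) - 2933 = -10 - 2933 = -2943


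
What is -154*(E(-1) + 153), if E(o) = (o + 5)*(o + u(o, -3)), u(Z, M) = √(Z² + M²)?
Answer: -22946 - 616*√10 ≈ -24894.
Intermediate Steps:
u(Z, M) = √(M² + Z²)
E(o) = (5 + o)*(o + √(9 + o²)) (E(o) = (o + 5)*(o + √((-3)² + o²)) = (5 + o)*(o + √(9 + o²)))
-154*(E(-1) + 153) = -154*(((-1)² + 5*(-1) + 5*√(9 + (-1)²) - √(9 + (-1)²)) + 153) = -154*((1 - 5 + 5*√(9 + 1) - √(9 + 1)) + 153) = -154*((1 - 5 + 5*√10 - √10) + 153) = -154*((-4 + 4*√10) + 153) = -154*(149 + 4*√10) = -(22946 + 616*√10) = -22946 - 616*√10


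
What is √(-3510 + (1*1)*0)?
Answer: 3*I*√390 ≈ 59.245*I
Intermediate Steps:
√(-3510 + (1*1)*0) = √(-3510 + 1*0) = √(-3510 + 0) = √(-3510) = 3*I*√390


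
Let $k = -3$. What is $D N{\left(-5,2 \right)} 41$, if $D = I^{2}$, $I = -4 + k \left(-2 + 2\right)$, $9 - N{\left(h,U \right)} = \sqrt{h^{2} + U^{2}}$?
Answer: $5904 - 656 \sqrt{29} \approx 2371.3$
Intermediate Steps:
$N{\left(h,U \right)} = 9 - \sqrt{U^{2} + h^{2}}$ ($N{\left(h,U \right)} = 9 - \sqrt{h^{2} + U^{2}} = 9 - \sqrt{U^{2} + h^{2}}$)
$I = -4$ ($I = -4 - 3 \left(-2 + 2\right) = -4 - 0 = -4 + 0 = -4$)
$D = 16$ ($D = \left(-4\right)^{2} = 16$)
$D N{\left(-5,2 \right)} 41 = 16 \left(9 - \sqrt{2^{2} + \left(-5\right)^{2}}\right) 41 = 16 \left(9 - \sqrt{4 + 25}\right) 41 = 16 \left(9 - \sqrt{29}\right) 41 = \left(144 - 16 \sqrt{29}\right) 41 = 5904 - 656 \sqrt{29}$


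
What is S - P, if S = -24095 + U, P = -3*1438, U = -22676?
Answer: -42457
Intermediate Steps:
P = -4314
S = -46771 (S = -24095 - 22676 = -46771)
S - P = -46771 - 1*(-4314) = -46771 + 4314 = -42457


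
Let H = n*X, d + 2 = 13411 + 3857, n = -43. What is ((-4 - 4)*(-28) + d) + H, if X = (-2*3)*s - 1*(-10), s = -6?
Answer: 15512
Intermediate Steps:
X = 46 (X = -2*3*(-6) - 1*(-10) = -6*(-6) + 10 = 36 + 10 = 46)
d = 17266 (d = -2 + (13411 + 3857) = -2 + 17268 = 17266)
H = -1978 (H = -43*46 = -1978)
((-4 - 4)*(-28) + d) + H = ((-4 - 4)*(-28) + 17266) - 1978 = (-8*(-28) + 17266) - 1978 = (224 + 17266) - 1978 = 17490 - 1978 = 15512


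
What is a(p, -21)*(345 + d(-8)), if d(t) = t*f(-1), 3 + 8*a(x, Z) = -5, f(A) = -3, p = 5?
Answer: -369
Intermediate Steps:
a(x, Z) = -1 (a(x, Z) = -3/8 + (⅛)*(-5) = -3/8 - 5/8 = -1)
d(t) = -3*t (d(t) = t*(-3) = -3*t)
a(p, -21)*(345 + d(-8)) = -(345 - 3*(-8)) = -(345 + 24) = -1*369 = -369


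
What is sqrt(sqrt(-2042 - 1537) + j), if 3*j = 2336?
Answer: sqrt(7008 + 9*I*sqrt(3579))/3 ≈ 27.925 + 1.0712*I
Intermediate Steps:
j = 2336/3 (j = (1/3)*2336 = 2336/3 ≈ 778.67)
sqrt(sqrt(-2042 - 1537) + j) = sqrt(sqrt(-2042 - 1537) + 2336/3) = sqrt(sqrt(-3579) + 2336/3) = sqrt(I*sqrt(3579) + 2336/3) = sqrt(2336/3 + I*sqrt(3579))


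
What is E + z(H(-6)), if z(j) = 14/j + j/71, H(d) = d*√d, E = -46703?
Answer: -46703 + 389*I*√6/1278 ≈ -46703.0 + 0.74558*I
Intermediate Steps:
H(d) = d^(3/2)
z(j) = 14/j + j/71 (z(j) = 14/j + j*(1/71) = 14/j + j/71)
E + z(H(-6)) = -46703 + (14/((-6)^(3/2)) + (-6)^(3/2)/71) = -46703 + (14/((-6*I*√6)) + (-6*I*√6)/71) = -46703 + (14*(I*√6/36) - 6*I*√6/71) = -46703 + (7*I*√6/18 - 6*I*√6/71) = -46703 + 389*I*√6/1278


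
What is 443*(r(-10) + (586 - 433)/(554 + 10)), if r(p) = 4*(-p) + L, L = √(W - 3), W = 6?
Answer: 3353953/188 + 443*√3 ≈ 18607.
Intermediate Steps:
L = √3 (L = √(6 - 3) = √3 ≈ 1.7320)
r(p) = √3 - 4*p (r(p) = 4*(-p) + √3 = -4*p + √3 = √3 - 4*p)
443*(r(-10) + (586 - 433)/(554 + 10)) = 443*((√3 - 4*(-10)) + (586 - 433)/(554 + 10)) = 443*((√3 + 40) + 153/564) = 443*((40 + √3) + 153*(1/564)) = 443*((40 + √3) + 51/188) = 443*(7571/188 + √3) = 3353953/188 + 443*√3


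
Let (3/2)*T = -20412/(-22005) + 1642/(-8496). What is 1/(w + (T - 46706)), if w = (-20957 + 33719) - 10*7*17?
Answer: -5193180/182454643747 ≈ -2.8463e-5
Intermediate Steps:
T = 2542373/5193180 (T = 2*(-20412/(-22005) + 1642/(-8496))/3 = 2*(-20412*(-1/22005) + 1642*(-1/8496))/3 = 2*(756/815 - 821/4248)/3 = (⅔)*(2542373/3462120) = 2542373/5193180 ≈ 0.48956)
w = 11572 (w = 12762 - 70*17 = 12762 - 1190 = 11572)
1/(w + (T - 46706)) = 1/(11572 + (2542373/5193180 - 46706)) = 1/(11572 - 242550122707/5193180) = 1/(-182454643747/5193180) = -5193180/182454643747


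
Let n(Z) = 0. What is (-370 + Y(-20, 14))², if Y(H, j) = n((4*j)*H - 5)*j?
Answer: 136900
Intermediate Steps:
Y(H, j) = 0 (Y(H, j) = 0*j = 0)
(-370 + Y(-20, 14))² = (-370 + 0)² = (-370)² = 136900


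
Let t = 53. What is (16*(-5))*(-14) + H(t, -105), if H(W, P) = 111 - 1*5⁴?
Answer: 606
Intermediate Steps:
H(W, P) = -514 (H(W, P) = 111 - 1*625 = 111 - 625 = -514)
(16*(-5))*(-14) + H(t, -105) = (16*(-5))*(-14) - 514 = -80*(-14) - 514 = 1120 - 514 = 606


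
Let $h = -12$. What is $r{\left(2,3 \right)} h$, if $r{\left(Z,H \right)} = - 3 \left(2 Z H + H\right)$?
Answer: $540$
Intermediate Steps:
$r{\left(Z,H \right)} = - 3 H - 6 H Z$ ($r{\left(Z,H \right)} = - 3 \left(2 H Z + H\right) = - 3 \left(H + 2 H Z\right) = - 3 H - 6 H Z$)
$r{\left(2,3 \right)} h = \left(-3\right) 3 \left(1 + 2 \cdot 2\right) \left(-12\right) = \left(-3\right) 3 \left(1 + 4\right) \left(-12\right) = \left(-3\right) 3 \cdot 5 \left(-12\right) = \left(-45\right) \left(-12\right) = 540$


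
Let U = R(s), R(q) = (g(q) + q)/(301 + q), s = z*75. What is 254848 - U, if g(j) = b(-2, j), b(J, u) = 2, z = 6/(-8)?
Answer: 249496409/979 ≈ 2.5485e+5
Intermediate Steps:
z = -3/4 (z = 6*(-1/8) = -3/4 ≈ -0.75000)
s = -225/4 (s = -3/4*75 = -225/4 ≈ -56.250)
g(j) = 2
R(q) = (2 + q)/(301 + q)
U = -217/979 (U = (2 - 225/4)/(301 - 225/4) = -217/4/(979/4) = (4/979)*(-217/4) = -217/979 ≈ -0.22165)
254848 - U = 254848 - 1*(-217/979) = 254848 + 217/979 = 249496409/979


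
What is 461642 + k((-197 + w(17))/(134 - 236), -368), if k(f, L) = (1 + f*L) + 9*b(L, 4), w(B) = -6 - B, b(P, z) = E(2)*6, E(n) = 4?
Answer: 23514329/51 ≈ 4.6107e+5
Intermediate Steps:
b(P, z) = 24 (b(P, z) = 4*6 = 24)
k(f, L) = 217 + L*f (k(f, L) = (1 + f*L) + 9*24 = (1 + L*f) + 216 = 217 + L*f)
461642 + k((-197 + w(17))/(134 - 236), -368) = 461642 + (217 - 368*(-197 + (-6 - 1*17))/(134 - 236)) = 461642 + (217 - 368*(-197 + (-6 - 17))/(-102)) = 461642 + (217 - 368*(-197 - 23)*(-1)/102) = 461642 + (217 - (-80960)*(-1)/102) = 461642 + (217 - 368*110/51) = 461642 + (217 - 40480/51) = 461642 - 29413/51 = 23514329/51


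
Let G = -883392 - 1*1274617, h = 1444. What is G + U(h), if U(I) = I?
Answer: -2156565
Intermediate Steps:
G = -2158009 (G = -883392 - 1274617 = -2158009)
G + U(h) = -2158009 + 1444 = -2156565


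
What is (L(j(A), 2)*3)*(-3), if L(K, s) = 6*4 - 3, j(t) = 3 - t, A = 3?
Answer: -189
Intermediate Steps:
L(K, s) = 21 (L(K, s) = 24 - 3 = 21)
(L(j(A), 2)*3)*(-3) = (21*3)*(-3) = 63*(-3) = -189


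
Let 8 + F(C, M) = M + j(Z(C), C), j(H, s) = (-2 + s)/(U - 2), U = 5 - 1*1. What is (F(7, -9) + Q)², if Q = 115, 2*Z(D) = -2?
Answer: 40401/4 ≈ 10100.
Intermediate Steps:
Z(D) = -1 (Z(D) = (½)*(-2) = -1)
U = 4 (U = 5 - 1 = 4)
j(H, s) = -1 + s/2 (j(H, s) = (-2 + s)/(4 - 2) = (-2 + s)/2 = (-2 + s)*(½) = -1 + s/2)
F(C, M) = -9 + M + C/2 (F(C, M) = -8 + (M + (-1 + C/2)) = -8 + (-1 + M + C/2) = -9 + M + C/2)
(F(7, -9) + Q)² = ((-9 - 9 + (½)*7) + 115)² = ((-9 - 9 + 7/2) + 115)² = (-29/2 + 115)² = (201/2)² = 40401/4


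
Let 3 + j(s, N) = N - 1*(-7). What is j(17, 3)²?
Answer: 49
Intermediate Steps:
j(s, N) = 4 + N (j(s, N) = -3 + (N - 1*(-7)) = -3 + (N + 7) = -3 + (7 + N) = 4 + N)
j(17, 3)² = (4 + 3)² = 7² = 49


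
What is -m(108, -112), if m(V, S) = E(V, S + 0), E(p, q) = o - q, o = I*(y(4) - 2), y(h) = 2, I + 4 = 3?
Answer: -112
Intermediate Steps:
I = -1 (I = -4 + 3 = -1)
o = 0 (o = -(2 - 2) = -1*0 = 0)
E(p, q) = -q (E(p, q) = 0 - q = -q)
m(V, S) = -S (m(V, S) = -(S + 0) = -S)
-m(108, -112) = -(-1)*(-112) = -1*112 = -112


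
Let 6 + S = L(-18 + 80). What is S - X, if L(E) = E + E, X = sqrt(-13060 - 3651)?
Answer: 118 - I*sqrt(16711) ≈ 118.0 - 129.27*I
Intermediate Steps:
X = I*sqrt(16711) (X = sqrt(-16711) = I*sqrt(16711) ≈ 129.27*I)
L(E) = 2*E
S = 118 (S = -6 + 2*(-18 + 80) = -6 + 2*62 = -6 + 124 = 118)
S - X = 118 - I*sqrt(16711)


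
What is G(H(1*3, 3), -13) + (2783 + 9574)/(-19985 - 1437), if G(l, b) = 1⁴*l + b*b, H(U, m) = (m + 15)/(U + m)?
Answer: 3672227/21422 ≈ 171.42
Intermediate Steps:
H(U, m) = (15 + m)/(U + m)
G(l, b) = l + b² (G(l, b) = 1*l + b² = l + b²)
G(H(1*3, 3), -13) + (2783 + 9574)/(-19985 - 1437) = ((15 + 3)/(1*3 + 3) + (-13)²) + (2783 + 9574)/(-19985 - 1437) = (18/(3 + 3) + 169) + 12357/(-21422) = (18/6 + 169) + 12357*(-1/21422) = ((⅙)*18 + 169) - 12357/21422 = (3 + 169) - 12357/21422 = 172 - 12357/21422 = 3672227/21422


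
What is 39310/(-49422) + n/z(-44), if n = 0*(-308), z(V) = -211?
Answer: -19655/24711 ≈ -0.79539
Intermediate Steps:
n = 0
39310/(-49422) + n/z(-44) = 39310/(-49422) + 0/(-211) = 39310*(-1/49422) + 0*(-1/211) = -19655/24711 + 0 = -19655/24711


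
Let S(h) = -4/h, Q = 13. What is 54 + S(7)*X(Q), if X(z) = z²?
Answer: -298/7 ≈ -42.571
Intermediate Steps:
54 + S(7)*X(Q) = 54 - 4/7*13² = 54 - 4*⅐*169 = 54 - 4/7*169 = 54 - 676/7 = -298/7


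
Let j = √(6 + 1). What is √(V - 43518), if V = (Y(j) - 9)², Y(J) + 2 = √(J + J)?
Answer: √(-43518 + (11 - √2*7^(¼))²) ≈ 208.43*I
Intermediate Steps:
j = √7 ≈ 2.6458
Y(J) = -2 + √2*√J (Y(J) = -2 + √(J + J) = -2 + √(2*J) = -2 + √2*√J)
V = (-11 + √2*7^(¼))² (V = ((-2 + √2*√(√7)) - 9)² = ((-2 + √2*7^(¼)) - 9)² = (-11 + √2*7^(¼))² ≈ 75.684)
√(V - 43518) = √((11 - √2*7^(¼))² - 43518) = √(-43518 + (11 - √2*7^(¼))²)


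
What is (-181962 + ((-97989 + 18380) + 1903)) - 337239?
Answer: -596907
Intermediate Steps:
(-181962 + ((-97989 + 18380) + 1903)) - 337239 = (-181962 + (-79609 + 1903)) - 337239 = (-181962 - 77706) - 337239 = -259668 - 337239 = -596907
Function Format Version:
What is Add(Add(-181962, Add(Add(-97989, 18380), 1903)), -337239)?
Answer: -596907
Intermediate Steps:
Add(Add(-181962, Add(Add(-97989, 18380), 1903)), -337239) = Add(Add(-181962, Add(-79609, 1903)), -337239) = Add(Add(-181962, -77706), -337239) = Add(-259668, -337239) = -596907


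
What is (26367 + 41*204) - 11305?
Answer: 23426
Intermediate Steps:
(26367 + 41*204) - 11305 = (26367 + 8364) - 11305 = 34731 - 11305 = 23426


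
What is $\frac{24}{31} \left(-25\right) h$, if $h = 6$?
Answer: $- \frac{3600}{31} \approx -116.13$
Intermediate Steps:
$\frac{24}{31} \left(-25\right) h = \frac{24}{31} \left(-25\right) 6 = \left(- \frac{600}{31}\right) 6 = - \frac{3600}{31}$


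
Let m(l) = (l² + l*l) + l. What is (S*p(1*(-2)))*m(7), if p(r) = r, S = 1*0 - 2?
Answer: 420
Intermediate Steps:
m(l) = l + 2*l² (m(l) = (l² + l²) + l = 2*l² + l = l + 2*l²)
S = -2 (S = 0 - 2 = -2)
(S*p(1*(-2)))*m(7) = (-2*(-2))*(7*(1 + 2*7)) = (-2*(-2))*(7*(1 + 14)) = 4*(7*15) = 4*105 = 420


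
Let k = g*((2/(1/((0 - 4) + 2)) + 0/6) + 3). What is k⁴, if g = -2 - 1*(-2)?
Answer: 0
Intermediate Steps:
g = 0 (g = -2 + 2 = 0)
k = 0 (k = 0*((2/(1/((0 - 4) + 2)) + 0/6) + 3) = 0*((2/(1/(-4 + 2)) + 0*(⅙)) + 3) = 0*((2/(1/(-2)) + 0) + 3) = 0*((2/(-½) + 0) + 3) = 0*((2*(-2) + 0) + 3) = 0*((-4 + 0) + 3) = 0*(-4 + 3) = 0*(-1) = 0)
k⁴ = 0⁴ = 0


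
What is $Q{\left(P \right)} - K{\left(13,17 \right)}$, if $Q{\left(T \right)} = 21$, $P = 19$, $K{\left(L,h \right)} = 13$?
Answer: $8$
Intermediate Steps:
$Q{\left(P \right)} - K{\left(13,17 \right)} = 21 - 13 = 8$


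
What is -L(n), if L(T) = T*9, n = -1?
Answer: 9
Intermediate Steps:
L(T) = 9*T
-L(n) = -9*(-1) = -1*(-9) = 9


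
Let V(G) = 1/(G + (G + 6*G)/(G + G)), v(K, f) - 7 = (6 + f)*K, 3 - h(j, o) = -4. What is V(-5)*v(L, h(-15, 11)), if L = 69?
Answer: -1808/3 ≈ -602.67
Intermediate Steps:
h(j, o) = 7 (h(j, o) = 3 - 1*(-4) = 3 + 4 = 7)
v(K, f) = 7 + K*(6 + f) (v(K, f) = 7 + (6 + f)*K = 7 + K*(6 + f))
V(G) = 1/(7/2 + G) (V(G) = 1/(G + (7*G)/((2*G))) = 1/(G + (7*G)*(1/(2*G))) = 1/(G + 7/2) = 1/(7/2 + G))
V(-5)*v(L, h(-15, 11)) = (2/(7 + 2*(-5)))*(7 + 6*69 + 69*7) = (2/(7 - 10))*(7 + 414 + 483) = (2/(-3))*904 = (2*(-1/3))*904 = -2/3*904 = -1808/3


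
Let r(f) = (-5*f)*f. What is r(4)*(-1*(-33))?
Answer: -2640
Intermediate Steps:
r(f) = -5*f²
r(4)*(-1*(-33)) = (-5*4²)*(-1*(-33)) = -5*16*33 = -80*33 = -2640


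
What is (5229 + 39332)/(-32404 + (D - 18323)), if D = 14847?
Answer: -44561/35880 ≈ -1.2419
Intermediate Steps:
(5229 + 39332)/(-32404 + (D - 18323)) = (5229 + 39332)/(-32404 + (14847 - 18323)) = 44561/(-32404 - 3476) = 44561/(-35880) = 44561*(-1/35880) = -44561/35880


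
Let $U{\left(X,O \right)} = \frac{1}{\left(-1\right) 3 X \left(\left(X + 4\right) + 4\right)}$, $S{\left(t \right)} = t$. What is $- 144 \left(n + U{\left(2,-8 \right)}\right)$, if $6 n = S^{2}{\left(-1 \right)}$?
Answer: $- \frac{108}{5} \approx -21.6$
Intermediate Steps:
$n = \frac{1}{6}$ ($n = \frac{\left(-1\right)^{2}}{6} = \frac{1}{6} \cdot 1 = \frac{1}{6} \approx 0.16667$)
$U{\left(X,O \right)} = - \frac{1}{3 X \left(8 + X\right)}$ ($U{\left(X,O \right)} = \frac{1}{\left(-3\right) X \left(\left(4 + X\right) + 4\right)} = \frac{1}{\left(-3\right) X \left(8 + X\right)} = - \frac{1}{3 X \left(8 + X\right)}$)
$- 144 \left(n + U{\left(2,-8 \right)}\right) = - 144 \left(\frac{1}{6} - \frac{1}{3 \cdot 2 \left(8 + 2\right)}\right) = - 144 \left(\frac{1}{6} - \frac{1}{6 \cdot 10}\right) = - 144 \left(\frac{1}{6} - \frac{1}{6} \cdot \frac{1}{10}\right) = - 144 \left(\frac{1}{6} - \frac{1}{60}\right) = \left(-144\right) \frac{3}{20} = - \frac{108}{5}$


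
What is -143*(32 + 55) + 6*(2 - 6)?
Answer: -12465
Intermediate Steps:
-143*(32 + 55) + 6*(2 - 6) = -143*87 + 6*(-4) = -12441 - 24 = -12465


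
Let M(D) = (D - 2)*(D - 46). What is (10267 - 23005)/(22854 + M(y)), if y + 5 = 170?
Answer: -1158/3841 ≈ -0.30148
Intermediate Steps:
y = 165 (y = -5 + 170 = 165)
M(D) = (-46 + D)*(-2 + D) (M(D) = (-2 + D)*(-46 + D) = (-46 + D)*(-2 + D))
(10267 - 23005)/(22854 + M(y)) = (10267 - 23005)/(22854 + (92 + 165² - 48*165)) = -12738/(22854 + (92 + 27225 - 7920)) = -12738/(22854 + 19397) = -12738/42251 = -12738*1/42251 = -1158/3841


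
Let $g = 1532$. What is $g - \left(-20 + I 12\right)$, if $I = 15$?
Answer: $1372$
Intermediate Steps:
$g - \left(-20 + I 12\right) = 1532 - \left(-20 + 15 \cdot 12\right) = 1532 - \left(-20 + 180\right) = 1532 - 160 = 1372$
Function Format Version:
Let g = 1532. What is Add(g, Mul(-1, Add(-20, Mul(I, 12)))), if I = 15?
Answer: 1372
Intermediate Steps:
Add(g, Mul(-1, Add(-20, Mul(I, 12)))) = Add(1532, Mul(-1, Add(-20, Mul(15, 12)))) = Add(1532, Mul(-1, Add(-20, 180))) = Add(1532, Mul(-1, 160)) = Add(1532, -160) = 1372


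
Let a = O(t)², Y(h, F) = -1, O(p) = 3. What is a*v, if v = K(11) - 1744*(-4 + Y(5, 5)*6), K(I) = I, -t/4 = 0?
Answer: 157059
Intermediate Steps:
t = 0 (t = -4*0 = 0)
a = 9 (a = 3² = 9)
v = 17451 (v = 11 - 1744*(-4 - 1*6) = 11 - 1744*(-4 - 6) = 11 - 1744*(-10) = 11 - 218*(-80) = 11 + 17440 = 17451)
a*v = 9*17451 = 157059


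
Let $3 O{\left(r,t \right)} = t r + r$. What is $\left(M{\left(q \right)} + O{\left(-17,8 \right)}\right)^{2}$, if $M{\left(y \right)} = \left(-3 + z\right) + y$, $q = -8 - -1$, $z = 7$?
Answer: $2916$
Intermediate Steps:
$q = -7$ ($q = -8 + 1 = -7$)
$O{\left(r,t \right)} = \frac{r}{3} + \frac{r t}{3}$ ($O{\left(r,t \right)} = \frac{t r + r}{3} = \frac{r t + r}{3} = \frac{r + r t}{3} = \frac{r}{3} + \frac{r t}{3}$)
$M{\left(y \right)} = 4 + y$ ($M{\left(y \right)} = \left(-3 + 7\right) + y = 4 + y$)
$\left(M{\left(q \right)} + O{\left(-17,8 \right)}\right)^{2} = \left(\left(4 - 7\right) + \frac{1}{3} \left(-17\right) \left(1 + 8\right)\right)^{2} = \left(-3 + \frac{1}{3} \left(-17\right) 9\right)^{2} = \left(-3 - 51\right)^{2} = \left(-54\right)^{2} = 2916$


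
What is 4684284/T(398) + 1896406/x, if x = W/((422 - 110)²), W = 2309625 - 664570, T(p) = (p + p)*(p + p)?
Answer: 29243898204364161/260583292220 ≈ 1.1222e+5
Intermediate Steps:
T(p) = 4*p² (T(p) = (2*p)*(2*p) = 4*p²)
W = 1645055
x = 1645055/97344 (x = 1645055/((422 - 110)²) = 1645055/(312²) = 1645055/97344 ≈ 16.899)
4684284/T(398) + 1896406/x = 4684284/((4*398²)) + 1896406/(1645055/97344) = 4684284/((4*158404)) + 1896406*(97344/1645055) = 4684284/633616 + 184603745664/1645055 = 4684284*(1/633616) + 184603745664/1645055 = 1171071/158404 + 184603745664/1645055 = 29243898204364161/260583292220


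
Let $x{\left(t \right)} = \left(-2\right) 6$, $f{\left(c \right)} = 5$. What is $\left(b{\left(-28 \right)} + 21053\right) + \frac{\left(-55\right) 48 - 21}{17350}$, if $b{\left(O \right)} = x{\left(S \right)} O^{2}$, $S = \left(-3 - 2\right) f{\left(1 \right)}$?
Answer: $\frac{202038089}{17350} \approx 11645.0$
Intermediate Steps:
$S = -25$ ($S = \left(-3 - 2\right) 5 = \left(-5\right) 5 = -25$)
$x{\left(t \right)} = -12$
$b{\left(O \right)} = - 12 O^{2}$
$\left(b{\left(-28 \right)} + 21053\right) + \frac{\left(-55\right) 48 - 21}{17350} = \left(- 12 \left(-28\right)^{2} + 21053\right) + \frac{\left(-55\right) 48 - 21}{17350} = \left(\left(-12\right) 784 + 21053\right) + \left(-2640 - 21\right) \frac{1}{17350} = \left(-9408 + 21053\right) - \frac{2661}{17350} = 11645 - \frac{2661}{17350} = \frac{202038089}{17350}$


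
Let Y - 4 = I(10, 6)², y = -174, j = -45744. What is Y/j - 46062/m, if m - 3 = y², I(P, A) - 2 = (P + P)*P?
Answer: -139278565/57711774 ≈ -2.4133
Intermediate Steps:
I(P, A) = 2 + 2*P² (I(P, A) = 2 + (P + P)*P = 2 + (2*P)*P = 2 + 2*P²)
m = 30279 (m = 3 + (-174)² = 3 + 30276 = 30279)
Y = 40808 (Y = 4 + (2 + 2*10²)² = 4 + (2 + 2*100)² = 4 + (2 + 200)² = 4 + 202² = 4 + 40804 = 40808)
Y/j - 46062/m = 40808/(-45744) - 46062/30279 = 40808*(-1/45744) - 46062*1/30279 = -5101/5718 - 15354/10093 = -139278565/57711774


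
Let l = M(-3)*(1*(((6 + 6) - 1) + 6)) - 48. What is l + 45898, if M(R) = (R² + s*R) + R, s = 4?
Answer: 45748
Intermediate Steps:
M(R) = R² + 5*R (M(R) = (R² + 4*R) + R = R² + 5*R)
l = -150 (l = (-3*(5 - 3))*(1*(((6 + 6) - 1) + 6)) - 48 = (-3*2)*(1*((12 - 1) + 6)) - 48 = -6*(11 + 6) - 48 = -6*17 - 48 = -102 - 48 = -150)
l + 45898 = -150 + 45898 = 45748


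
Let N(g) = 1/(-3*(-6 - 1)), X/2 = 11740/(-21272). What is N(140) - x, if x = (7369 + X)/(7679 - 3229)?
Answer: -199791703/124241775 ≈ -1.6081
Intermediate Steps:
X = -2935/2659 (X = 2*(11740/(-21272)) = 2*(11740*(-1/21272)) = 2*(-2935/5318) = -2935/2659 ≈ -1.1038)
N(g) = 1/21 (N(g) = 1/(-3*(-7)) = 1/21)
x = 9795618/5916275 (x = (7369 - 2935/2659)/(7679 - 3229) = (19591236/2659)/4450 = (19591236/2659)*(1/4450) = 9795618/5916275 ≈ 1.6557)
N(140) - x = 1/21 - 1*9795618/5916275 = 1/21 - 9795618/5916275 = -199791703/124241775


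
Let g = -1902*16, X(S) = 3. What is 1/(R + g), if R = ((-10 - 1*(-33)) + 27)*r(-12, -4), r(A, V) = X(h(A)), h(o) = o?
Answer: -1/30282 ≈ -3.3023e-5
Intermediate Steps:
g = -30432
r(A, V) = 3
R = 150 (R = ((-10 - 1*(-33)) + 27)*3 = ((-10 + 33) + 27)*3 = (23 + 27)*3 = 50*3 = 150)
1/(R + g) = 1/(150 - 30432) = 1/(-30282) = -1/30282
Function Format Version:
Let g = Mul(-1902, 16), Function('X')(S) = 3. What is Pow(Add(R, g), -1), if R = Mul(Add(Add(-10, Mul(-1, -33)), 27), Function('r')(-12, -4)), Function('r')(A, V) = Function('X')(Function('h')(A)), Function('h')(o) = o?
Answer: Rational(-1, 30282) ≈ -3.3023e-5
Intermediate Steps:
g = -30432
Function('r')(A, V) = 3
R = 150 (R = Mul(Add(Add(-10, Mul(-1, -33)), 27), 3) = Mul(Add(Add(-10, 33), 27), 3) = Mul(Add(23, 27), 3) = Mul(50, 3) = 150)
Pow(Add(R, g), -1) = Pow(Add(150, -30432), -1) = Pow(-30282, -1) = Rational(-1, 30282)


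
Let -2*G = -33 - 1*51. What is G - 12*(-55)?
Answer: 702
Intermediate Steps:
G = 42 (G = -(-33 - 1*51)/2 = -(-33 - 51)/2 = -1/2*(-84) = 42)
G - 12*(-55) = 42 - 12*(-55) = 42 + 660 = 702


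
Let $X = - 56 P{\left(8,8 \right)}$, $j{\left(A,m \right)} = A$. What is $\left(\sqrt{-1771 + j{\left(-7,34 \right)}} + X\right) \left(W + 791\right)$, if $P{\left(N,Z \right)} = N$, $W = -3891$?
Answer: $1388800 - 3100 i \sqrt{1778} \approx 1.3888 \cdot 10^{6} - 1.3072 \cdot 10^{5} i$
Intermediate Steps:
$X = -448$ ($X = \left(-56\right) 8 = -448$)
$\left(\sqrt{-1771 + j{\left(-7,34 \right)}} + X\right) \left(W + 791\right) = \left(\sqrt{-1771 - 7} - 448\right) \left(-3891 + 791\right) = \left(\sqrt{-1778} - 448\right) \left(-3100\right) = \left(i \sqrt{1778} - 448\right) \left(-3100\right) = \left(-448 + i \sqrt{1778}\right) \left(-3100\right) = 1388800 - 3100 i \sqrt{1778}$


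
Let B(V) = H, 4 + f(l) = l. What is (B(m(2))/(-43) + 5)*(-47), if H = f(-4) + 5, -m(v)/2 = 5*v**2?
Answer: -10246/43 ≈ -238.28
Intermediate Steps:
f(l) = -4 + l
m(v) = -10*v**2
H = -3 (H = (-4 - 4) + 5 = -8 + 5 = -3)
B(V) = -3
(B(m(2))/(-43) + 5)*(-47) = (-3/(-43) + 5)*(-47) = (-3*(-1/43) + 5)*(-47) = (3/43 + 5)*(-47) = (218/43)*(-47) = -10246/43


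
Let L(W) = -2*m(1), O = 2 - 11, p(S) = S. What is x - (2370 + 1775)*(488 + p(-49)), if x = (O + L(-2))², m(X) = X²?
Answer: -1819534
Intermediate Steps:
O = -9
L(W) = -2 (L(W) = -2*1² = -2*1 = -2)
x = 121 (x = (-9 - 2)² = (-11)² = 121)
x - (2370 + 1775)*(488 + p(-49)) = 121 - (2370 + 1775)*(488 - 49) = 121 - 4145*439 = 121 - 1*1819655 = 121 - 1819655 = -1819534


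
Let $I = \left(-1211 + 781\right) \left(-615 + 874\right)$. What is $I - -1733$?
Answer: $-109637$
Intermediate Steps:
$I = -111370$ ($I = \left(-430\right) 259 = -111370$)
$I - -1733 = -111370 - -1733 = -111370 + 1733 = -109637$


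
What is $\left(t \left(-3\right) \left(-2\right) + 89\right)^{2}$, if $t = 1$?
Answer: $9025$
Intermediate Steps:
$\left(t \left(-3\right) \left(-2\right) + 89\right)^{2} = \left(1 \left(-3\right) \left(-2\right) + 89\right)^{2} = \left(\left(-3\right) \left(-2\right) + 89\right)^{2} = \left(6 + 89\right)^{2} = 95^{2} = 9025$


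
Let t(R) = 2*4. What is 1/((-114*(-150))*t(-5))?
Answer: 1/136800 ≈ 7.3099e-6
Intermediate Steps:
t(R) = 8
1/((-114*(-150))*t(-5)) = 1/(-114*(-150)*8) = 1/(17100*8) = 1/136800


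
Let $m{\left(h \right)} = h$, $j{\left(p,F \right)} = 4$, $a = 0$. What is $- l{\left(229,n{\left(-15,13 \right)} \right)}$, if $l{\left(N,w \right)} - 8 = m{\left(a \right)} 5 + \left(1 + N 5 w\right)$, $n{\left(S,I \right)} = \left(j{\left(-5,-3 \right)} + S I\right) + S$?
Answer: $235861$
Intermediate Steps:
$n{\left(S,I \right)} = 4 + S + I S$ ($n{\left(S,I \right)} = \left(4 + S I\right) + S = \left(4 + I S\right) + S = 4 + S + I S$)
$l{\left(N,w \right)} = 9 + 5 N w$ ($l{\left(N,w \right)} = 8 + \left(0 \cdot 5 + \left(1 + N 5 w\right)\right) = 8 + \left(0 + \left(1 + 5 N w\right)\right) = 8 + \left(1 + 5 N w\right) = 9 + 5 N w$)
$- l{\left(229,n{\left(-15,13 \right)} \right)} = - (9 + 5 \cdot 229 \left(4 - 15 + 13 \left(-15\right)\right)) = - (9 + 5 \cdot 229 \left(4 - 15 - 195\right)) = - (9 + 5 \cdot 229 \left(-206\right)) = - (9 - 235870) = \left(-1\right) \left(-235861\right) = 235861$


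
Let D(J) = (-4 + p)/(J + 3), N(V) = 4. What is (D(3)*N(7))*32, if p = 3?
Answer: -64/3 ≈ -21.333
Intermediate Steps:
D(J) = -1/(3 + J) (D(J) = (-4 + 3)/(J + 3) = -1/(3 + J))
(D(3)*N(7))*32 = (-1/(3 + 3)*4)*32 = (-1/6*4)*32 = (-1*⅙*4)*32 = -⅙*4*32 = -⅔*32 = -64/3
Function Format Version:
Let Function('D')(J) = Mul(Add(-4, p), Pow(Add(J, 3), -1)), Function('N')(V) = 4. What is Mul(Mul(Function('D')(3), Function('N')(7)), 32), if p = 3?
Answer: Rational(-64, 3) ≈ -21.333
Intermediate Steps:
Function('D')(J) = Mul(-1, Pow(Add(3, J), -1)) (Function('D')(J) = Mul(Add(-4, 3), Pow(Add(J, 3), -1)) = Mul(-1, Pow(Add(3, J), -1)))
Mul(Mul(Function('D')(3), Function('N')(7)), 32) = Mul(Mul(Mul(-1, Pow(Add(3, 3), -1)), 4), 32) = Mul(Mul(Mul(-1, Pow(6, -1)), 4), 32) = Mul(Mul(Mul(-1, Rational(1, 6)), 4), 32) = Mul(Mul(Rational(-1, 6), 4), 32) = Mul(Rational(-2, 3), 32) = Rational(-64, 3)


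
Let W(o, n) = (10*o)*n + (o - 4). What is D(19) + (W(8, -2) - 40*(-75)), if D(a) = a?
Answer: 2863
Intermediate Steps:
W(o, n) = -4 + o + 10*n*o (W(o, n) = 10*n*o + (-4 + o) = -4 + o + 10*n*o)
D(19) + (W(8, -2) - 40*(-75)) = 19 + ((-4 + 8 + 10*(-2)*8) - 40*(-75)) = 19 + ((-4 + 8 - 160) + 3000) = 19 + (-156 + 3000) = 19 + 2844 = 2863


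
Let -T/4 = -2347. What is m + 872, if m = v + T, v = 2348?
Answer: 12608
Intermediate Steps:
T = 9388 (T = -4*(-2347) = 9388)
m = 11736 (m = 2348 + 9388 = 11736)
m + 872 = 11736 + 872 = 12608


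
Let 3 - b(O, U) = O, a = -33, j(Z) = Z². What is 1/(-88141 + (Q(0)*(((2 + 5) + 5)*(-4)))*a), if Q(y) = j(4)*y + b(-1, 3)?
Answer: -1/81805 ≈ -1.2224e-5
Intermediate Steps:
b(O, U) = 3 - O
Q(y) = 4 + 16*y (Q(y) = 4²*y + (3 - 1*(-1)) = 16*y + (3 + 1) = 16*y + 4 = 4 + 16*y)
1/(-88141 + (Q(0)*(((2 + 5) + 5)*(-4)))*a) = 1/(-88141 + ((4 + 16*0)*(((2 + 5) + 5)*(-4)))*(-33)) = 1/(-88141 + ((4 + 0)*((7 + 5)*(-4)))*(-33)) = 1/(-88141 + (4*(12*(-4)))*(-33)) = 1/(-88141 + (4*(-48))*(-33)) = 1/(-88141 - 192*(-33)) = 1/(-88141 + 6336) = 1/(-81805) = -1/81805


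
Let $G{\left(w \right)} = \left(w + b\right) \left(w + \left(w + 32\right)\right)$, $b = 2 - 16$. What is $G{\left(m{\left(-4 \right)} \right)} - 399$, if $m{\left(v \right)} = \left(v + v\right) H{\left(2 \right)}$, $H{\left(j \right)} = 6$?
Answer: $3569$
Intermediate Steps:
$b = -14$ ($b = 2 - 16 = -14$)
$m{\left(v \right)} = 12 v$ ($m{\left(v \right)} = \left(v + v\right) 6 = 2 v 6 = 12 v$)
$G{\left(w \right)} = \left(-14 + w\right) \left(32 + 2 w\right)$ ($G{\left(w \right)} = \left(w - 14\right) \left(w + \left(w + 32\right)\right) = \left(-14 + w\right) \left(w + \left(32 + w\right)\right) = \left(-14 + w\right) \left(32 + 2 w\right)$)
$G{\left(m{\left(-4 \right)} \right)} - 399 = \left(-448 + 2 \left(12 \left(-4\right)\right)^{2} + 4 \cdot 12 \left(-4\right)\right) - 399 = \left(-448 + 2 \left(-48\right)^{2} + 4 \left(-48\right)\right) - 399 = \left(-448 + 2 \cdot 2304 - 192\right) - 399 = \left(-448 + 4608 - 192\right) - 399 = 3968 - 399 = 3569$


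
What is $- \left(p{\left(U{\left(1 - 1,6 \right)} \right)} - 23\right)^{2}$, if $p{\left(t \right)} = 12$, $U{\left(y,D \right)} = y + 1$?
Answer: $-121$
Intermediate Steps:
$U{\left(y,D \right)} = 1 + y$
$- \left(p{\left(U{\left(1 - 1,6 \right)} \right)} - 23\right)^{2} = - \left(12 - 23\right)^{2} = - \left(-11\right)^{2} = \left(-1\right) 121 = -121$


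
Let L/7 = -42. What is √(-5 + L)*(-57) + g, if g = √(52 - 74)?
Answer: I*(√22 - 57*√299) ≈ -980.93*I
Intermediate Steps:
L = -294 (L = 7*(-42) = -294)
g = I*√22 (g = √(-22) = I*√22 ≈ 4.6904*I)
√(-5 + L)*(-57) + g = √(-5 - 294)*(-57) + I*√22 = √(-299)*(-57) + I*√22 = (I*√299)*(-57) + I*√22 = -57*I*√299 + I*√22 = I*√22 - 57*I*√299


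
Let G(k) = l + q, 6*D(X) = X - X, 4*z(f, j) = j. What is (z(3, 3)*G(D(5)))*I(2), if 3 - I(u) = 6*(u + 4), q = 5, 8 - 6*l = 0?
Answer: -627/4 ≈ -156.75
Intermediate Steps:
l = 4/3 (l = 4/3 - ⅙*0 = 4/3 + 0 = 4/3 ≈ 1.3333)
z(f, j) = j/4
D(X) = 0 (D(X) = (X - X)/6 = (⅙)*0 = 0)
G(k) = 19/3 (G(k) = 4/3 + 5 = 19/3)
I(u) = -21 - 6*u (I(u) = 3 - 6*(u + 4) = 3 - 6*(4 + u) = 3 - (24 + 6*u) = 3 + (-24 - 6*u) = -21 - 6*u)
(z(3, 3)*G(D(5)))*I(2) = (((¼)*3)*(19/3))*(-21 - 6*2) = ((¾)*(19/3))*(-21 - 12) = (19/4)*(-33) = -627/4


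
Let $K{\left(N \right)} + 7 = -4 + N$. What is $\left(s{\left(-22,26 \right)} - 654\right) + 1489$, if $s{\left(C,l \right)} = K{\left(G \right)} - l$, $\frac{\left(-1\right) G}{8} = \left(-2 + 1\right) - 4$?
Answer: $838$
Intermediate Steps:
$G = 40$ ($G = - 8 \left(\left(-2 + 1\right) - 4\right) = - 8 \left(-1 - 4\right) = \left(-8\right) \left(-5\right) = 40$)
$K{\left(N \right)} = -11 + N$ ($K{\left(N \right)} = -7 + \left(-4 + N\right) = -11 + N$)
$s{\left(C,l \right)} = 29 - l$ ($s{\left(C,l \right)} = \left(-11 + 40\right) - l = 29 - l$)
$\left(s{\left(-22,26 \right)} - 654\right) + 1489 = \left(\left(29 - 26\right) - 654\right) + 1489 = \left(3 - 654\right) + 1489 = -651 + 1489 = 838$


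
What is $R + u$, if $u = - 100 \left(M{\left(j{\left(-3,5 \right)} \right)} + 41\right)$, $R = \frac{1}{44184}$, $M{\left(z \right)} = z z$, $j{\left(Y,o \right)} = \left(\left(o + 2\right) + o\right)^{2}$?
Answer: $- \frac{91801096799}{44184} \approx -2.0777 \cdot 10^{6}$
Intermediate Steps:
$j{\left(Y,o \right)} = \left(2 + 2 o\right)^{2}$ ($j{\left(Y,o \right)} = \left(\left(2 + o\right) + o\right)^{2} = \left(2 + 2 o\right)^{2}$)
$M{\left(z \right)} = z^{2}$
$R = \frac{1}{44184} \approx 2.2633 \cdot 10^{-5}$
$u = -2077700$ ($u = - 100 \left(\left(4 \left(1 + 5\right)^{2}\right)^{2} + 41\right) = - 100 \left(\left(4 \cdot 6^{2}\right)^{2} + 41\right) = - 100 \left(\left(4 \cdot 36\right)^{2} + 41\right) = - 100 \left(144^{2} + 41\right) = - 100 \left(20736 + 41\right) = \left(-100\right) 20777 = -2077700$)
$R + u = \frac{1}{44184} - 2077700 = - \frac{91801096799}{44184}$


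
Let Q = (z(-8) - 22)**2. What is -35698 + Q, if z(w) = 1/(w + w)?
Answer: -9014079/256 ≈ -35211.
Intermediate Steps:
z(w) = 1/(2*w)
Q = 124609/256 (Q = ((1/2)/(-8) - 22)**2 = ((1/2)*(-1/8) - 22)**2 = (-1/16 - 22)**2 = (-353/16)**2 = 124609/256 ≈ 486.75)
-35698 + Q = -35698 + 124609/256 = -9014079/256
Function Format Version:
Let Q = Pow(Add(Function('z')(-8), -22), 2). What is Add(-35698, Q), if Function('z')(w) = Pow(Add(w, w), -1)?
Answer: Rational(-9014079, 256) ≈ -35211.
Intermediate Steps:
Function('z')(w) = Mul(Rational(1, 2), Pow(w, -1)) (Function('z')(w) = Pow(Mul(2, w), -1) = Mul(Rational(1, 2), Pow(w, -1)))
Q = Rational(124609, 256) (Q = Pow(Add(Mul(Rational(1, 2), Pow(-8, -1)), -22), 2) = Pow(Add(Mul(Rational(1, 2), Rational(-1, 8)), -22), 2) = Pow(Add(Rational(-1, 16), -22), 2) = Pow(Rational(-353, 16), 2) = Rational(124609, 256) ≈ 486.75)
Add(-35698, Q) = Add(-35698, Rational(124609, 256)) = Rational(-9014079, 256)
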